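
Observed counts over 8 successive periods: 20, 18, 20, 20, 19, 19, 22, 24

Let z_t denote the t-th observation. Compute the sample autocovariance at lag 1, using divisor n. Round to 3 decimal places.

Mean z̄ = (20 + 18 + 20 + 20 + 19 + 19 + 22 + 24)/8 = 20.2500
Σ_{t=1}^{7}(z_t−z̄)(z_{t+1}−z̄) = 7.4375
γ_1 = 7.4375 / 8 = 0.930

0.930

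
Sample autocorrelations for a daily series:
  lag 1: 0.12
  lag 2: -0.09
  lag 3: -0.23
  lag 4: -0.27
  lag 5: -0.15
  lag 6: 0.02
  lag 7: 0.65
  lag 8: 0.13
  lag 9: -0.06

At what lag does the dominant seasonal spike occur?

7

The largest autocorrelation is r_7 = 0.65; the remaining lags stay at or below 0.13.
The dominant spike at lag 7 indicates a seasonal period of 7.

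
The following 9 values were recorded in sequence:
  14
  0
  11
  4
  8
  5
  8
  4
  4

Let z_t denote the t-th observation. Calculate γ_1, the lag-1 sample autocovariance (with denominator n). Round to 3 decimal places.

Mean z̄ = (14 + 0 + 11 + 4 + 8 + 5 + 8 + 4 + 4)/9 = 6.4444
Σ_{t=1}^{8}(z_t−z̄)(z_{t+1}−z̄) = -95.3086
γ_1 = -95.3086 / 9 = -10.590

-10.590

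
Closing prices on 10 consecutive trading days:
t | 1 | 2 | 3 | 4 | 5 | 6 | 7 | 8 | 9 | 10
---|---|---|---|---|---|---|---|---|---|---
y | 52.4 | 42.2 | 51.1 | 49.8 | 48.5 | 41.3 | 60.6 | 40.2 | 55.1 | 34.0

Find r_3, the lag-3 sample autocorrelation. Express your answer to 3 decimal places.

-0.379

Mean ȳ = (52.4 + 42.2 + 51.1 + 49.8 + 48.5 + 41.3 + 60.6 + 40.2 + 55.1 + 34.0)/10 = 47.5200
Σ(y_t−ȳ)(y_{t+3}−ȳ) = (11.1264) + (-5.2136) + (-22.2676) + (29.8224) + (-7.1736) + (-47.1476) + (-176.8416) = -217.6952
Denominator Σ(y_t−ȳ)² = 574.6960
r_3 = -217.6952 / 574.6960 = -0.379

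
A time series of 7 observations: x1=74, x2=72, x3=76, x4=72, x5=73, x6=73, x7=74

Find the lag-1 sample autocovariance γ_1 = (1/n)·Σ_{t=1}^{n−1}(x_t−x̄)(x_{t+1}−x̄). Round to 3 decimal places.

-1.087

Mean x̄ = (74 + 72 + 76 + 72 + 73 + 73 + 74)/7 = 73.4286
Σ_{t=1}^{6}(x_t−x̄)(x_{t+1}−x̄) = -7.6122
γ_1 = -7.6122 / 7 = -1.087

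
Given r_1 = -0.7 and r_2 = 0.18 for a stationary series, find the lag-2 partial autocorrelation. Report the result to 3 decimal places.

φ_{22} = (r_2 − r_1²) / (1 − r_1²)
r_1² = (-0.7)² = 0.49
Numerator = 0.18 − 0.4900 = -0.3100; denominator = 1 − 0.4900 = 0.5100
φ_{22} = -0.3100 / 0.5100 = -0.608

-0.608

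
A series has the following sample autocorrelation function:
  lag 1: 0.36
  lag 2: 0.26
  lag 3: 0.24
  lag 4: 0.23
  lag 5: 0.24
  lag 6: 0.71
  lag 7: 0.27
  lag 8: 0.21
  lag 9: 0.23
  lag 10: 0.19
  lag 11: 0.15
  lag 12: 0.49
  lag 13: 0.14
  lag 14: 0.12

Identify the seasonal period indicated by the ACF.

The largest autocorrelation is r_6 = 0.71, with a weaker echo at lag 12 (0.49); the remaining lags stay at or below 0.36. The elevated value at lag 1 (0.36), dropping to 0.26 at lag 2, reflects decaying short-term dependence rather than seasonality.
The dominant spike at lag 6 indicates a seasonal period of 6.

6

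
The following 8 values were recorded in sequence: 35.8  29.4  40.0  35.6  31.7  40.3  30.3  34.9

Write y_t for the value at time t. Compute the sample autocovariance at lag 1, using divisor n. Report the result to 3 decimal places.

-9.266

Mean ȳ = (35.8 + 29.4 + 40.0 + 35.6 + 31.7 + 40.3 + 30.3 + 34.9)/8 = 34.7500
Deviations: 1.0500, -5.3500, 5.2500, 0.8500, -3.0500, 5.5500, -4.4500, 0.1500
Σ_{t=1}^{7}(y_t−ȳ)(y_{t+1}−ȳ) = -74.1275
γ_1 = -74.1275 / 8 = -9.266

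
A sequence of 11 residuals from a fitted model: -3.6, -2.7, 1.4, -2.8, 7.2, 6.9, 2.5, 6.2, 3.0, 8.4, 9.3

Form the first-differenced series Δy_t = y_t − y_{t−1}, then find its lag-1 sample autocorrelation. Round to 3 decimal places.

First differences Δy: 0.9, 4.1, -4.2, 10.0, -0.3, -4.4, 3.7, -3.2, 5.4, 0.9
Mean of differences = 1.2900
Numerator Σ(Δy_t−Δȳ)(Δy_{t+1}−Δȳ) = -113.7331
Denominator Σ(Δy_t−Δȳ)² = 191.9690
r_1(Δy) = -113.7331 / 191.9690 = -0.592

-0.592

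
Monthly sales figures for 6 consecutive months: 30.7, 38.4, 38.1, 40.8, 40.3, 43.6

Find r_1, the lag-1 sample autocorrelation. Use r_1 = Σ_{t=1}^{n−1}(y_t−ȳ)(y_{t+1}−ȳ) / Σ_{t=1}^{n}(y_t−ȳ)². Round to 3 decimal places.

Mean ȳ = (30.7 + 38.4 + 38.1 + 40.8 + 40.3 + 43.6)/6 = 38.6500
Deviations from mean: -7.9500, -0.2500, -0.5500, 2.1500, 1.6500, 4.9500
Numerator Σ_{t=1}^{5}(y_t−ȳ)(y_{t+1}−ȳ) = 12.6575
Denominator Σ(y_t−ȳ)² = 95.4150
r_1 = 12.6575 / 95.4150 = 0.133

0.133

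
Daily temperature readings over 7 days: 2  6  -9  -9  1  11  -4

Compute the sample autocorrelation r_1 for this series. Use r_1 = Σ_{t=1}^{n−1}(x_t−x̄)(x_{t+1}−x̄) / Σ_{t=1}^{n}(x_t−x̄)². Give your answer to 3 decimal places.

Mean x̄ = (2 + 6 − 9 − 9 + 1 + 11 − 4)/7 = -0.2857
Deviations from mean: 2.2857, 6.2857, -8.7143, -8.7143, 1.2857, 11.2857, -3.7143
Σ(x_t−x̄)(x_{t+1}−x̄) = (14.3673) + (-54.7755) + (75.9388) + (-11.2041) + (14.5102) + (-41.9184) = -3.0816
Denominator Σ(x_t−x̄)² = 339.4286
r_1 = -3.0816 / 339.4286 = -0.009

-0.009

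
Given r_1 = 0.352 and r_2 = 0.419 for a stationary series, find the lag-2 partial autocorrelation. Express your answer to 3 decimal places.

φ_{22} = (r_2 − r_1²) / (1 − r_1²)
r_1² = (0.352)² = 0.123904
Numerator = 0.419 − 0.1239 = 0.2951; denominator = 1 − 0.1239 = 0.8761
φ_{22} = 0.2951 / 0.8761 = 0.337

0.337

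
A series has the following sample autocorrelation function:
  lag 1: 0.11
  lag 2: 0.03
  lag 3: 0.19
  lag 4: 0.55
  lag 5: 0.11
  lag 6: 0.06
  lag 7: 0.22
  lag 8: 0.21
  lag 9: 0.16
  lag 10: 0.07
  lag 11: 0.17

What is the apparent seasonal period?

The largest autocorrelation is r_4 = 0.55; the remaining lags stay at or below 0.22.
The dominant spike at lag 4 indicates a seasonal period of 4.

4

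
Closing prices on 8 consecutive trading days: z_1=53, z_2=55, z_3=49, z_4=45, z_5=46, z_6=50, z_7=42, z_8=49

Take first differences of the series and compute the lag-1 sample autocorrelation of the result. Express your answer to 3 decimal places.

-0.456

First differences Δz: 2, -6, -4, 1, 4, -8, 7
Mean of differences = -0.5714
Numerator Σ(Δz_t−Δz̄)(Δz_{t+1}−Δz̄) = -83.7551
Denominator Σ(Δz_t−Δz̄)² = 183.7143
r_1(Δz) = -83.7551 / 183.7143 = -0.456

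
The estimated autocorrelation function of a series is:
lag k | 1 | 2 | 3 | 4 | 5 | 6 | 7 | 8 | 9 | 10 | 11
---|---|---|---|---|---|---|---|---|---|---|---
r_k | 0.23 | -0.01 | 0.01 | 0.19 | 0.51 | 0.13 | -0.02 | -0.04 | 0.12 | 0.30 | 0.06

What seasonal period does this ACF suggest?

5

The largest autocorrelation is r_5 = 0.51, with a weaker echo at lag 10 (0.30); the remaining lags stay at or below 0.23.
The dominant spike at lag 5 indicates a seasonal period of 5.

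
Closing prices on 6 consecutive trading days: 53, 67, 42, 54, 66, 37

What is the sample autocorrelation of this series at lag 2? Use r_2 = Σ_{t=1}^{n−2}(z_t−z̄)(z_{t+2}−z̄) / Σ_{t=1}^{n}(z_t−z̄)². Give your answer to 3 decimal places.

-0.193

Mean z̄ = (53 + 67 + 42 + 54 + 66 + 37)/6 = 53.1667
Numerator Σ_{t=1}^{4}(z_t−z̄)(z_{t+2}−z̄) = -143.3889
Denominator Σ(z_t−z̄)² = 742.8333
r_2 = -143.3889 / 742.8333 = -0.193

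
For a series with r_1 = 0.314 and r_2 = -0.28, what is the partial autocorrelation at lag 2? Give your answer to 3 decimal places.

-0.420

φ_{22} = (r_2 − r_1²) / (1 − r_1²)
r_1² = (0.314)² = 0.098596
Numerator = -0.28 − 0.0986 = -0.3786; denominator = 1 − 0.0986 = 0.9014
φ_{22} = -0.3786 / 0.9014 = -0.420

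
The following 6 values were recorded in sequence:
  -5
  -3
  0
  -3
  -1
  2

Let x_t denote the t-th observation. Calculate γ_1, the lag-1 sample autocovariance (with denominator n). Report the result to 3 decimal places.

Mean x̄ = (-5 − 3 + 0 − 3 − 1 + 2)/6 = -1.6667
Σ_{t=1}^{5}(x_t−x̄)(x_{t+1}−x̄) = 1.5556
γ_1 = 1.5556 / 6 = 0.259

0.259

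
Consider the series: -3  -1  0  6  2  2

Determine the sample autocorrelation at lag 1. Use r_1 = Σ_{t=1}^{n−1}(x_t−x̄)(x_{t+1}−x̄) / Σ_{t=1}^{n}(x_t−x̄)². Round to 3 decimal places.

Mean x̄ = (-3 − 1 + 0 + 6 + 2 + 2)/6 = 1.0000
Numerator Σ_{t=1}^{5}(x_t−x̄)(x_{t+1}−x̄) = 11.0000
Denominator Σ(x_t−x̄)² = 48.0000
r_1 = 11.0000 / 48.0000 = 0.229

0.229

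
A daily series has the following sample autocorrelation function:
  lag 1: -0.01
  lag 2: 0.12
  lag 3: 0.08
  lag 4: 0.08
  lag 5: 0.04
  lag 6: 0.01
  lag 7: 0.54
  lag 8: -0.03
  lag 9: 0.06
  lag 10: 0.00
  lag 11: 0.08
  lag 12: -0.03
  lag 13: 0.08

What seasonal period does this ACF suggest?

7

The largest autocorrelation is r_7 = 0.54; the remaining lags stay at or below 0.12.
The dominant spike at lag 7 indicates a seasonal period of 7.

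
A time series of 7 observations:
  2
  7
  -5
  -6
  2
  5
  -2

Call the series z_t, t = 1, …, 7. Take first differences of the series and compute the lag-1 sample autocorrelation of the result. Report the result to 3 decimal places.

-0.189

First differences Δz: 5, -12, -1, 8, 3, -7
Mean of differences = -0.6667
Numerator Σ(Δz_t−Δz̄)(Δz_{t+1}−Δz̄) = -54.7778
Denominator Σ(Δz_t−Δz̄)² = 289.3333
r_1(Δz) = -54.7778 / 289.3333 = -0.189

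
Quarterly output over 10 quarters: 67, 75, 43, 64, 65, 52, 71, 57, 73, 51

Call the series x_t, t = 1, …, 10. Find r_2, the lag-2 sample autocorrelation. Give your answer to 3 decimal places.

0.080

Mean x̄ = (67 + 75 + 43 + 64 + 65 + 52 + 71 + 57 + 73 + 51)/10 = 61.8000
Numerator Σ_{t=1}^{8}(x_t−x̄)(x_{t+2}−x̄) = 80.9200
Denominator Σ(x_t−x̄)² = 1015.6000
r_2 = 80.9200 / 1015.6000 = 0.080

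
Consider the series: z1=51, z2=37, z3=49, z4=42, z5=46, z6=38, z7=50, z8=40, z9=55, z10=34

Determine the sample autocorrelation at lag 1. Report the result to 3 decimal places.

-0.739

Mean z̄ = (51 + 37 + 49 + 42 + 46 + 38 + 50 + 40 + 55 + 34)/10 = 44.2000
Numerator Σ_{t=1}^{9}(z_t−z̄)(z_{t+1}−z̄) = -325.0400
Denominator Σ(z_t−z̄)² = 439.6000
r_1 = -325.0400 / 439.6000 = -0.739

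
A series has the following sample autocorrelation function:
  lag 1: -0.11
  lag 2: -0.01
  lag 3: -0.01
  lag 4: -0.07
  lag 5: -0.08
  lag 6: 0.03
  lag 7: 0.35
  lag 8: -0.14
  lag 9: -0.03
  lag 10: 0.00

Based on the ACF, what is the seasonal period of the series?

7

The largest autocorrelation is r_7 = 0.35; the remaining lags stay at or below 0.03.
The dominant spike at lag 7 indicates a seasonal period of 7.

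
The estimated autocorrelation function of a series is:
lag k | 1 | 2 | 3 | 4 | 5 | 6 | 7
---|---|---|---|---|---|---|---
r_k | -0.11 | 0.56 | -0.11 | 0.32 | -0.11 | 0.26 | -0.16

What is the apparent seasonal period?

The largest autocorrelation is r_2 = 0.56, with weaker echoes at lags 4 (0.32) and 6 (0.26); the remaining lags stay at or below -0.11.
The dominant spike at lag 2 indicates a seasonal period of 2.

2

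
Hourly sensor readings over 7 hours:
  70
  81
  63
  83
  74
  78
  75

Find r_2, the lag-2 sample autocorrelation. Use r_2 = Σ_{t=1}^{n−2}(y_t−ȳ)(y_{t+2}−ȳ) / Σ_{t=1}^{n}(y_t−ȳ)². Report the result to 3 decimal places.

Mean ȳ = (70 + 81 + 63 + 83 + 74 + 78 + 75)/7 = 74.8571
Deviations from mean: -4.8571, 6.1429, -11.8571, 8.1429, -0.8571, 3.1429, 0.1429
Σ(y_t−ȳ)(y_{t+2}−ȳ) = (57.5918) + (50.0204) + (10.1633) + (25.5918) + (-0.1224) = 143.2449
Denominator Σ(y_t−ȳ)² = 278.8571
r_2 = 143.2449 / 278.8571 = 0.514

0.514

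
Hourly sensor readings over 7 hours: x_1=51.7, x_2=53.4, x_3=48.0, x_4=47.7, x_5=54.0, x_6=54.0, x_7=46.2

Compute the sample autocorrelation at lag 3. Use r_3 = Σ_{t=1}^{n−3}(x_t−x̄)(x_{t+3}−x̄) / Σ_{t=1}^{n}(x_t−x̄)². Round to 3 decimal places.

0.158

Mean x̄ = (51.7 + 53.4 + 48.0 + 47.7 + 54.0 + 54.0 + 46.2)/7 = 50.7143
Deviations from mean: 0.9857, 2.6857, -2.7143, -3.0143, 3.2857, 3.2857, -4.5143
Σ(x_t−x̄)(x_{t+3}−x̄) = (-2.9712) + (8.8245) + (-8.9184) + (13.6073) = 10.5422
Denominator Σ(x_t−x̄)² = 66.6086
r_3 = 10.5422 / 66.6086 = 0.158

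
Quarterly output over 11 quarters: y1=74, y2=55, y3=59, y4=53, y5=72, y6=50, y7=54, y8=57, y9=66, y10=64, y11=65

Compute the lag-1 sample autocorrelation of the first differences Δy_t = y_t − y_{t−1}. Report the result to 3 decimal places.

-0.510

First differences Δy: -19, 4, -6, 19, -22, 4, 3, 9, -2, 1
Mean of differences = -0.9000
Numerator Σ(Δy_t−Δȳ)(Δy_{t+1}−Δȳ) = -693.7100
Denominator Σ(Δy_t−Δȳ)² = 1360.9000
r_1(Δy) = -693.7100 / 1360.9000 = -0.510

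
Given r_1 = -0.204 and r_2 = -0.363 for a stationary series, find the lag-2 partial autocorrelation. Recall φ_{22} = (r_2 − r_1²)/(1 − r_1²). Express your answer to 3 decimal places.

-0.422

φ_{22} = (r_2 − r_1²) / (1 − r_1²)
r_1² = (-0.204)² = 0.041616
Numerator = -0.363 − 0.0416 = -0.4046; denominator = 1 − 0.0416 = 0.9584
φ_{22} = -0.4046 / 0.9584 = -0.422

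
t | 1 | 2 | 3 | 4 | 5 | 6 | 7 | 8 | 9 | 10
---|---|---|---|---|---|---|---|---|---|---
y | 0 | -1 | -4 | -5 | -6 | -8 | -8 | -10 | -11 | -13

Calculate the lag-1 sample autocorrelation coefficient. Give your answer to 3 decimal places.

0.659

Mean ȳ = (0 − 1 − 4 − 5 − 6 − 8 − 8 − 10 − 11 − 13)/10 = -6.6000
Numerator Σ_{t=1}^{9}(y_t−ȳ)(y_{t+1}−ȳ) = 105.6400
Denominator Σ(y_t−ȳ)² = 160.4000
r_1 = 105.6400 / 160.4000 = 0.659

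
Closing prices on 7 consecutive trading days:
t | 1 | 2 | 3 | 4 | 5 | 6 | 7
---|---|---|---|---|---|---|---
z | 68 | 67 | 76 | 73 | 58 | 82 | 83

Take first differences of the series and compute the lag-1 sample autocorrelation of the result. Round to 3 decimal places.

-0.433

First differences Δz: -1, 9, -3, -15, 24, 1
Mean of differences = 2.5000
Numerator Σ(Δz_t−Δz̄)(Δz_{t+1}−Δz̄) = -370.7500
Denominator Σ(Δz_t−Δz̄)² = 855.5000
r_1(Δz) = -370.7500 / 855.5000 = -0.433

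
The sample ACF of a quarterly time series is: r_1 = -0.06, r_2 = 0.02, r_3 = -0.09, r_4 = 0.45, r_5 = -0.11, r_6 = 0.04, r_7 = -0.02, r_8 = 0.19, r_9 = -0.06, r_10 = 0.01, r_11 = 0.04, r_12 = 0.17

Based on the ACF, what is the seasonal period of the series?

4

The largest autocorrelation is r_4 = 0.45, with weaker echoes at lags 8 (0.19) and 12 (0.17); the remaining lags stay at or below 0.04.
The dominant spike at lag 4 indicates a seasonal period of 4.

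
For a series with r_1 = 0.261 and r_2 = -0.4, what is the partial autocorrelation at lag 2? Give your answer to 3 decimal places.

-0.502

φ_{22} = (r_2 − r_1²) / (1 − r_1²)
r_1² = (0.261)² = 0.068121
Numerator = -0.4 − 0.0681 = -0.4681; denominator = 1 − 0.0681 = 0.9319
φ_{22} = -0.4681 / 0.9319 = -0.502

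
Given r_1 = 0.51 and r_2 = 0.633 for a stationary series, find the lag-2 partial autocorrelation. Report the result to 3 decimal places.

φ_{22} = (r_2 − r_1²) / (1 − r_1²)
r_1² = (0.51)² = 0.2601
Numerator = 0.633 − 0.2601 = 0.3729; denominator = 1 − 0.2601 = 0.7399
φ_{22} = 0.3729 / 0.7399 = 0.504

0.504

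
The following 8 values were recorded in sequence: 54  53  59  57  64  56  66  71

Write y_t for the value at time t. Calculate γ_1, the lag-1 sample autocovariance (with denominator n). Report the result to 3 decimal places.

Mean ȳ = (54 + 53 + 59 + 57 + 64 + 56 + 66 + 71)/8 = 60.0000
Σ_{t=1}^{7}(y_t−ȳ)(y_{t+1}−ȳ) = 66.0000
γ_1 = 66.0000 / 8 = 8.250

8.250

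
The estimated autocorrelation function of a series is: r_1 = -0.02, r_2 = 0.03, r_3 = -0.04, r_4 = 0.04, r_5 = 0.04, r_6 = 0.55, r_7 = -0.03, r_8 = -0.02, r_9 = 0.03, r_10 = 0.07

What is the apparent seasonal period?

6

The largest autocorrelation is r_6 = 0.55; the remaining lags stay at or below 0.07.
The dominant spike at lag 6 indicates a seasonal period of 6.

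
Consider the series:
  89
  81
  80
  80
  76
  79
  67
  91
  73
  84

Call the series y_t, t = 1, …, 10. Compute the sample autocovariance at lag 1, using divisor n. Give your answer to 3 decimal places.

Mean ȳ = (89 + 81 + 80 + 80 + 76 + 79 + 67 + 91 + 73 + 84)/10 = 80.0000
Σ_{t=1}^{9}(y_t−ȳ)(y_{t+1}−ȳ) = -222.0000
γ_1 = -222.0000 / 10 = -22.200

-22.200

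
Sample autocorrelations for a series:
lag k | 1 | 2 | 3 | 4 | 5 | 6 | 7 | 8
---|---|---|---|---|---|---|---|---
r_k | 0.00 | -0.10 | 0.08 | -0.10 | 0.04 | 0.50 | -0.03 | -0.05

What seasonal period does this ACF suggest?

6

The largest autocorrelation is r_6 = 0.50; the remaining lags stay at or below 0.08.
The dominant spike at lag 6 indicates a seasonal period of 6.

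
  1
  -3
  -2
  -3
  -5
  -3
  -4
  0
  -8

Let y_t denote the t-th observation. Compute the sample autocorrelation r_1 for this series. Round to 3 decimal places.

-0.321

Mean ȳ = (1 − 3 − 2 − 3 − 5 − 3 − 4 + 0 − 8)/9 = -3.0000
Numerator Σ_{t=1}^{8}(y_t−ȳ)(y_{t+1}−ȳ) = -18.0000
Denominator Σ(y_t−ȳ)² = 56.0000
r_1 = -18.0000 / 56.0000 = -0.321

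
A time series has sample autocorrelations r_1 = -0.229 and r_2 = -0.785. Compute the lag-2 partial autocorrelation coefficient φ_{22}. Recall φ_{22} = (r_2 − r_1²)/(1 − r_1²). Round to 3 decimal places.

φ_{22} = (r_2 − r_1²) / (1 − r_1²)
r_1² = (-0.229)² = 0.052441
Numerator = -0.785 − 0.0524 = -0.8374; denominator = 1 − 0.0524 = 0.9476
φ_{22} = -0.8374 / 0.9476 = -0.884

-0.884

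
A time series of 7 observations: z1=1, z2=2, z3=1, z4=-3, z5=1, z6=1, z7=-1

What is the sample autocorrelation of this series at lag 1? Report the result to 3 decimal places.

-0.152

Mean z̄ = (1 + 2 + 1 − 3 + 1 + 1 − 1)/7 = 0.2857
Σ(z_t−z̄)(z_{t+1}−z̄) = (1.2245) + (1.2245) + (-2.3469) + (-2.3469) + (0.5102) + (-0.9184) = -2.6531
Denominator Σ(z_t−z̄)² = 17.4286
r_1 = -2.6531 / 17.4286 = -0.152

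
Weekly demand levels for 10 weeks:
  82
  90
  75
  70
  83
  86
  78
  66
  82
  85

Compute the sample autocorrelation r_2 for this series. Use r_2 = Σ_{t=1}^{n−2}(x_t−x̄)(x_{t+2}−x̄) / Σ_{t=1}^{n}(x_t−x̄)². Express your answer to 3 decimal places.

-0.709

Mean x̄ = (82 + 90 + 75 + 70 + 83 + 86 + 78 + 66 + 82 + 85)/10 = 79.7000
Numerator Σ_{t=1}^{8}(x_t−x̄)(x_{t+2}−x̄) = -355.7800
Denominator Σ(x_t−x̄)² = 502.1000
r_2 = -355.7800 / 502.1000 = -0.709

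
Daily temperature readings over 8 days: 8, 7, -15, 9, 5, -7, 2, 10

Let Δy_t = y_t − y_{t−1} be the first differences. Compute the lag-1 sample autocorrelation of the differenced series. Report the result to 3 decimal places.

First differences Δy: -1, -22, 24, -4, -12, 9, 8
Mean of differences = 0.2857
Numerator Σ(Δy_t−Δȳ)(Δy_{t+1}−Δȳ) = -588.6531
Denominator Σ(Δy_t−Δȳ)² = 1365.4286
r_1(Δy) = -588.6531 / 1365.4286 = -0.431

-0.431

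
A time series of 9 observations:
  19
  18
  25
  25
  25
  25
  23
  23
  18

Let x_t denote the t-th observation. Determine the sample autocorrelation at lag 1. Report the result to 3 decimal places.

Mean x̄ = (19 + 18 + 25 + 25 + 25 + 25 + 23 + 23 + 18)/9 = 22.3333
Numerator Σ_{t=1}^{8}(x_t−x̄)(x_{t+1}−x̄) = 23.5556
Denominator Σ(x_t−x̄)² = 78.0000
r_1 = 23.5556 / 78.0000 = 0.302

0.302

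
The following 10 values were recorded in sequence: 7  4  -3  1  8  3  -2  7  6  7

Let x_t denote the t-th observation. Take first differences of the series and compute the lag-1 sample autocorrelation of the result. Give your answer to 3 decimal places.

First differences Δx: -3, -7, 4, 7, -5, -5, 9, -1, 1
Mean of differences = 0.0000
Numerator Σ(Δx_t−Δx̄)(Δx_{t+1}−Δx̄) = -44.0000
Denominator Σ(Δx_t−Δx̄)² = 256.0000
r_1(Δx) = -44.0000 / 256.0000 = -0.172

-0.172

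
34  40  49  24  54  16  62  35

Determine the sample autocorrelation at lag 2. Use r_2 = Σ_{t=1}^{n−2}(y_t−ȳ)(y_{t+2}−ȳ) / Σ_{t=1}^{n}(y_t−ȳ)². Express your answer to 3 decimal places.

Mean ȳ = (34 + 40 + 49 + 24 + 54 + 16 + 62 + 35)/8 = 39.2500
Deviations from mean: -5.2500, 0.7500, 9.7500, -15.2500, 14.7500, -23.2500, 22.7500, -4.2500
Numerator Σ_{t=1}^{6}(y_t−ȳ)(y_{t+2}−ȳ) = 870.1250
Denominator Σ(y_t−ȳ)² = 1649.5000
r_2 = 870.1250 / 1649.5000 = 0.528

0.528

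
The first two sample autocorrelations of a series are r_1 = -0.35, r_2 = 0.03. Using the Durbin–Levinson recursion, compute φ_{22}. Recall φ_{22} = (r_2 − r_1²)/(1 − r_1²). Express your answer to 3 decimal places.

φ_{22} = (r_2 − r_1²) / (1 − r_1²)
r_1² = (-0.35)² = 0.1225
Numerator = 0.03 − 0.1225 = -0.0925; denominator = 1 − 0.1225 = 0.8775
φ_{22} = -0.0925 / 0.8775 = -0.105

-0.105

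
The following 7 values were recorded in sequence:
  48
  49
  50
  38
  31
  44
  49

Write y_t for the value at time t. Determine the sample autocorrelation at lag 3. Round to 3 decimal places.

-0.385

Mean ȳ = (48 + 49 + 50 + 38 + 31 + 44 + 49)/7 = 44.1429
Σ(y_t−ȳ)(y_{t+3}−ȳ) = (-23.6939) + (-63.8367) + (-0.8367) + (-29.8367) = -118.2041
Denominator Σ(y_t−ȳ)² = 306.8571
r_3 = -118.2041 / 306.8571 = -0.385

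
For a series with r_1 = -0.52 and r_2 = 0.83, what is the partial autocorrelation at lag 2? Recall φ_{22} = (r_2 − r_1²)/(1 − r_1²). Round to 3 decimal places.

0.767

φ_{22} = (r_2 − r_1²) / (1 − r_1²)
r_1² = (-0.52)² = 0.2704
Numerator = 0.83 − 0.2704 = 0.5596; denominator = 1 − 0.2704 = 0.7296
φ_{22} = 0.5596 / 0.7296 = 0.767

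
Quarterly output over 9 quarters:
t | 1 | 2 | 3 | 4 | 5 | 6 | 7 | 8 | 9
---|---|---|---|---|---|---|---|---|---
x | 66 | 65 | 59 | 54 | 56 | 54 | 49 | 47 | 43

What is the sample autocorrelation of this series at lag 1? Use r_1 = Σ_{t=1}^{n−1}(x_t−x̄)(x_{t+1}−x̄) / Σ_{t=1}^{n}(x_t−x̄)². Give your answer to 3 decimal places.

0.607

Mean x̄ = (66 + 65 + 59 + 54 + 56 + 54 + 49 + 47 + 43)/9 = 54.7778
Numerator Σ_{t=1}^{8}(x_t−x̄)(x_{t+1}−x̄) = 293.7284
Denominator Σ(x_t−x̄)² = 483.5556
r_1 = 293.7284 / 483.5556 = 0.607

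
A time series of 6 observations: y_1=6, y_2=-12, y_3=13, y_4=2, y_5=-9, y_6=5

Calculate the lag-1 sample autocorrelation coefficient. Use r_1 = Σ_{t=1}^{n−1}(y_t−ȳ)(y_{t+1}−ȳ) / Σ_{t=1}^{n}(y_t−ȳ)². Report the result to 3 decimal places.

-0.573

Mean ȳ = (6 − 12 + 13 + 2 − 9 + 5)/6 = 0.8333
Σ(y_t−ȳ)(y_{t+1}−ȳ) = (-66.3056) + (-156.1389) + (14.1944) + (-11.4722) + (-40.9722) = -260.6944
Denominator Σ(y_t−ȳ)² = 454.8333
r_1 = -260.6944 / 454.8333 = -0.573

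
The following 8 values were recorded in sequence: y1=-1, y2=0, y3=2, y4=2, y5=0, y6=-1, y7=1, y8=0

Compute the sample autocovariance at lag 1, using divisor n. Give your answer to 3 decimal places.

0.170

Mean ȳ = (-1 + 0 + 2 + 2 + 0 − 1 + 1 + 0)/8 = 0.3750
Deviations: -1.3750, -0.3750, 1.6250, 1.6250, -0.3750, -1.3750, 0.6250, -0.3750
Σ_{t=1}^{7}(y_t−ȳ)(y_{t+1}−ȳ) = 1.3594
γ_1 = 1.3594 / 8 = 0.170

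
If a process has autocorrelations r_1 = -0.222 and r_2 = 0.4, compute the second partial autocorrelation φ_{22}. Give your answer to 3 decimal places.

0.369

φ_{22} = (r_2 − r_1²) / (1 − r_1²)
r_1² = (-0.222)² = 0.049284
Numerator = 0.4 − 0.0493 = 0.3507; denominator = 1 − 0.0493 = 0.9507
φ_{22} = 0.3507 / 0.9507 = 0.369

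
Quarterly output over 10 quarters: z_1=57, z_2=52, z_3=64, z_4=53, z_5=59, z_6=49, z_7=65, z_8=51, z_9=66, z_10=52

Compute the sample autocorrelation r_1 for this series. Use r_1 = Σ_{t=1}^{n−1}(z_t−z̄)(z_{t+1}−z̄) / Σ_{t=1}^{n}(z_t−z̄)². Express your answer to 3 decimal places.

Mean z̄ = (57 + 52 + 64 + 53 + 59 + 49 + 65 + 51 + 66 + 52)/10 = 56.8000
Numerator Σ_{t=1}^{9}(z_t−z̄)(z_{t+1}−z̄) = -297.4400
Denominator Σ(z_t−z̄)² = 363.6000
r_1 = -297.4400 / 363.6000 = -0.818

-0.818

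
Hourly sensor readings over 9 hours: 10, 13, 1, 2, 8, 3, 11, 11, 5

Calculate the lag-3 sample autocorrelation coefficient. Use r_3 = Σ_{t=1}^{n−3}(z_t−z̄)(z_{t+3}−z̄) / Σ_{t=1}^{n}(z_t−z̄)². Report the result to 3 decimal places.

Mean z̄ = (10 + 13 + 1 + 2 + 8 + 3 + 11 + 11 + 5)/9 = 7.1111
Σ(z_t−z̄)(z_{t+3}−z̄) = (-14.7654) + (5.2346) + (25.1235) + (-19.8765) + (3.4568) + (8.6790) = 7.8519
Denominator Σ(z_t−z̄)² = 158.8889
r_3 = 7.8519 / 158.8889 = 0.049

0.049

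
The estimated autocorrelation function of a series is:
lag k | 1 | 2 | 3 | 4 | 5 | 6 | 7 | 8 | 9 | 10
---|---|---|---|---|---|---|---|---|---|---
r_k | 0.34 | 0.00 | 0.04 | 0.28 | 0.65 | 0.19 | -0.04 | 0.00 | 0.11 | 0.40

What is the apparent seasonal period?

The largest autocorrelation is r_5 = 0.65, with a weaker echo at lag 10 (0.40); the remaining lags stay at or below 0.34. The elevated value at lag 1 (0.34), dropping to 0.00 at lag 2, reflects decaying short-term dependence rather than seasonality.
The dominant spike at lag 5 indicates a seasonal period of 5.

5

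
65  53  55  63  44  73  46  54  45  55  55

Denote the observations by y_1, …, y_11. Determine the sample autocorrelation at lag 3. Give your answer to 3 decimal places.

-0.177

Mean ȳ = (65 + 53 + 55 + 63 + 44 + 73 + 46 + 54 + 45 + 55 + 55)/11 = 55.2727
Numerator Σ_{t=1}^{8}(y_t−ȳ)(y_{t+3}−ȳ) = -140.5868
Denominator Σ(y_t−ȳ)² = 794.1818
r_3 = -140.5868 / 794.1818 = -0.177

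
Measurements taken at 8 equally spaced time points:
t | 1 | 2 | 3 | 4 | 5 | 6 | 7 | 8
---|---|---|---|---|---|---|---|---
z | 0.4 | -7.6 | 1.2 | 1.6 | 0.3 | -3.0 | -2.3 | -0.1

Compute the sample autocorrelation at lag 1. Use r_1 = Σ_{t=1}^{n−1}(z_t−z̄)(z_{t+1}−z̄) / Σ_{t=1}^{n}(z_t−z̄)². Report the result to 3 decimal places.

Mean z̄ = (0.4 − 7.6 + 1.2 + 1.6 + 0.3 − 3.0 − 2.3 − 0.1)/8 = -1.1875
Σ(z_t−z̄)(z_{t+1}−z̄) = (-10.1798) + (-15.3098) + (6.6552) + (4.1464) + (-2.6961) + (2.0164) + (-1.2098) = -16.5777
Denominator Σ(z_t−z̄)² = 65.0288
r_1 = -16.5777 / 65.0288 = -0.255

-0.255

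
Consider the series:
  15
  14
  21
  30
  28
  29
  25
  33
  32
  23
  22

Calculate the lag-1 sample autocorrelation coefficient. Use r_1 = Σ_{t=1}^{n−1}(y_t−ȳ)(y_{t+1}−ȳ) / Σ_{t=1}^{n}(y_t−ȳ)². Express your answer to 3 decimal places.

Mean ȳ = (15 + 14 + 21 + 30 + 28 + 29 + 25 + 33 + 32 + 23 + 22)/11 = 24.7273
Numerator Σ_{t=1}^{10}(y_t−ȳ)(y_{t+1}−ȳ) = 211.6529
Denominator Σ(y_t−ȳ)² = 412.1818
r_1 = 211.6529 / 412.1818 = 0.513

0.513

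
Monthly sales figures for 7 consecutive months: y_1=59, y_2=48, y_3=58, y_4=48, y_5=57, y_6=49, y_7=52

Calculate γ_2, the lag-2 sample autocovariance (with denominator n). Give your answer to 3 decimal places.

13.000

Mean ȳ = (59 + 48 + 58 + 48 + 57 + 49 + 52)/7 = 53.0000
Σ_{t=1}^{5}(y_t−ȳ)(y_{t+2}−ȳ) = 91.0000
γ_2 = 91.0000 / 7 = 13.000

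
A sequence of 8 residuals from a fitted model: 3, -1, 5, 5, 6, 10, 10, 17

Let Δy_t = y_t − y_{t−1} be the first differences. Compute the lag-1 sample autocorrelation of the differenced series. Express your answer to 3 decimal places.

First differences Δy: -4, 6, 0, 1, 4, 0, 7
Mean of differences = 2.0000
Numerator Σ(Δy_t−Δȳ)(Δy_{t+1}−Δȳ) = -46.0000
Denominator Σ(Δy_t−Δȳ)² = 90.0000
r_1(Δy) = -46.0000 / 90.0000 = -0.511

-0.511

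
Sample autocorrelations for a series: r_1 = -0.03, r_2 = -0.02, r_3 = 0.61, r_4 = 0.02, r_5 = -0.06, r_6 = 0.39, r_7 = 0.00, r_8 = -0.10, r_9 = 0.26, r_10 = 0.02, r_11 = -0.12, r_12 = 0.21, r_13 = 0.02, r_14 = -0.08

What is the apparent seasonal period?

3

The largest autocorrelation is r_3 = 0.61, with weaker echoes at lags 6 (0.39), 9 (0.26) and 12 (0.21); the remaining lags stay at or below 0.02.
The dominant spike at lag 3 indicates a seasonal period of 3.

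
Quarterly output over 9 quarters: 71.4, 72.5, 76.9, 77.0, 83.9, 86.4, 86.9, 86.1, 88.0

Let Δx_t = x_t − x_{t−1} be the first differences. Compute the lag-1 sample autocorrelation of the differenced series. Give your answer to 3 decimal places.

First differences Δx: 1.1, 4.4, 0.1, 6.9, 2.5, 0.5, -0.8, 1.9
Mean of differences = 2.0750
Numerator Σ(Δx_t−Δx̄)(Δx_{t+1}−Δx̄) = -9.9756
Denominator Σ(Δx_t−Δx̄)² = 44.4950
r_1(Δx) = -9.9756 / 44.4950 = -0.224

-0.224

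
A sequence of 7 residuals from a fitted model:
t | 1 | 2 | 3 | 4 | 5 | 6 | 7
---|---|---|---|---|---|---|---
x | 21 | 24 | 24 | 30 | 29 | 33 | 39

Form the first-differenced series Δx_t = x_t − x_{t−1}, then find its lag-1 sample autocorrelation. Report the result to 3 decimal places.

First differences Δx: 3, 0, 6, -1, 4, 6
Mean of differences = 3.0000
Numerator Σ(Δx_t−Δx̄)(Δx_{t+1}−Δx̄) = -22.0000
Denominator Σ(Δx_t−Δx̄)² = 44.0000
r_1(Δx) = -22.0000 / 44.0000 = -0.500

-0.500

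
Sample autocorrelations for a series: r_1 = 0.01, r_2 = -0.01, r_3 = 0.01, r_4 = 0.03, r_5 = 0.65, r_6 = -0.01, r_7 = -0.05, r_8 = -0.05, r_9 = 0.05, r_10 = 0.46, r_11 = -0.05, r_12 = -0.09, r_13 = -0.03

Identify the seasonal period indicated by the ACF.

5

The largest autocorrelation is r_5 = 0.65, with a weaker echo at lag 10 (0.46); the remaining lags stay at or below 0.05.
The dominant spike at lag 5 indicates a seasonal period of 5.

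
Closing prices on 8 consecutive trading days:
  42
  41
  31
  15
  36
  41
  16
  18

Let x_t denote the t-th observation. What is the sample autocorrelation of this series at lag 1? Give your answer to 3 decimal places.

Mean x̄ = (42 + 41 + 31 + 15 + 36 + 41 + 16 + 18)/8 = 30.0000
Deviations from mean: 12.0000, 11.0000, 1.0000, -15.0000, 6.0000, 11.0000, -14.0000, -12.0000
Numerator Σ_{t=1}^{7}(x_t−x̄)(x_{t+1}−x̄) = 118.0000
Denominator Σ(x_t−x̄)² = 988.0000
r_1 = 118.0000 / 988.0000 = 0.119

0.119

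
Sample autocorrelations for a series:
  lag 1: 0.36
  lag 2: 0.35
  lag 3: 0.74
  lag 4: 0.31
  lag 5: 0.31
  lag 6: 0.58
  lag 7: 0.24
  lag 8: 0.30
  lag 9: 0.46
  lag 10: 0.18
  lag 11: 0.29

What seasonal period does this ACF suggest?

The largest autocorrelation is r_3 = 0.74, with weaker echoes at lags 6 (0.58) and 9 (0.46); the remaining lags stay at or below 0.36. The elevated value at lag 1 (0.36), dropping to 0.35 at lag 2, reflects decaying short-term dependence rather than seasonality.
The dominant spike at lag 3 indicates a seasonal period of 3.

3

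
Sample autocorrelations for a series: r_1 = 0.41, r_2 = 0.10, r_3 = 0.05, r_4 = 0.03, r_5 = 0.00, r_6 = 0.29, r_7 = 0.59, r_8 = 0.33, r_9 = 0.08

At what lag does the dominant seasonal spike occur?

7

The largest autocorrelation is r_7 = 0.59; the remaining lags stay at or below 0.41. The elevated value at lag 1 (0.41), dropping to 0.10 at lag 2, reflects decaying short-term dependence rather than seasonality.
The dominant spike at lag 7 indicates a seasonal period of 7.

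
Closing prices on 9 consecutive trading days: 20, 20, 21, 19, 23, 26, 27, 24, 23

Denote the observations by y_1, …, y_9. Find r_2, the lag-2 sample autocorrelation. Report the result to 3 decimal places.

0.145

Mean ȳ = (20 + 20 + 21 + 19 + 23 + 26 + 27 + 24 + 23)/9 = 22.5556
Σ(y_t−ȳ)(y_{t+2}−ȳ) = (3.9753) + (9.0864) + (-0.6914) + (-12.2469) + (1.9753) + (4.9753) + (1.9753) = 9.0494
Denominator Σ(y_t−ȳ)² = 62.2222
r_2 = 9.0494 / 62.2222 = 0.145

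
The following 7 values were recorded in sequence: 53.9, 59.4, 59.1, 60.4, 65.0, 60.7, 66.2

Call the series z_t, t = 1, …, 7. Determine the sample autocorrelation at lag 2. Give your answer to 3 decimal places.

Mean z̄ = (53.9 + 59.4 + 59.1 + 60.4 + 65.0 + 60.7 + 66.2)/7 = 60.6714
Deviations from mean: -6.7714, -1.2714, -1.5714, -0.2714, 4.3286, 0.0286, 5.5286
Numerator Σ_{t=1}^{5}(z_t−z̄)(z_{t+2}−z̄) = 28.1069
Denominator Σ(z_t−z̄)² = 99.3143
r_2 = 28.1069 / 99.3143 = 0.283

0.283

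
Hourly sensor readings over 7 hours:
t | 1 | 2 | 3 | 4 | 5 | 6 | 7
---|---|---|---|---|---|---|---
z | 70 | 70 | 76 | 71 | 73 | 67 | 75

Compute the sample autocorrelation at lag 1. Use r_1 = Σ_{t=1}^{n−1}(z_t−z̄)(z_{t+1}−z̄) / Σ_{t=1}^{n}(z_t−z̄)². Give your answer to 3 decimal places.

-0.504

Mean z̄ = (70 + 70 + 76 + 71 + 73 + 67 + 75)/7 = 71.7143
Deviations from mean: -1.7143, -1.7143, 4.2857, -0.7143, 1.2857, -4.7143, 3.2857
Numerator Σ_{t=1}^{6}(z_t−z̄)(z_{t+1}−z̄) = -29.9388
Denominator Σ(z_t−z̄)² = 59.4286
r_1 = -29.9388 / 59.4286 = -0.504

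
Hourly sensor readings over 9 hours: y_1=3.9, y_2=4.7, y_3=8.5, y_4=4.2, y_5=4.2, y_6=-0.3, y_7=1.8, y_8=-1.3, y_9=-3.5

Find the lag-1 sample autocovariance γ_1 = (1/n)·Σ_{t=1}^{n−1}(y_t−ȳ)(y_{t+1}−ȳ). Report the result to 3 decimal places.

Mean ȳ = (3.9 + 4.7 + 8.5 + 4.2 + 4.2 − 0.3 + 1.8 − 1.3 − 3.5)/9 = 2.4667
Σ_{t=1}^{8}(y_t−ȳ)(y_{t+1}−ȳ) = 52.1722
γ_1 = 52.1722 / 9 = 5.797

5.797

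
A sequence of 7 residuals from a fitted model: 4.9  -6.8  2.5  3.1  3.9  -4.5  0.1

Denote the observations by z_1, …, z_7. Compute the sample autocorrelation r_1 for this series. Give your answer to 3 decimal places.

Mean z̄ = (4.9 − 6.8 + 2.5 + 3.1 + 3.9 − 4.5 + 0.1)/7 = 0.4571
Σ(z_t−z̄)(z_{t+1}−z̄) = (-32.2424) + (-14.8253) + (5.3990) + (9.0990) + (-17.0667) + (1.7704) = -47.8661
Denominator Σ(z_t−z̄)² = 120.1171
r_1 = -47.8661 / 120.1171 = -0.398

-0.398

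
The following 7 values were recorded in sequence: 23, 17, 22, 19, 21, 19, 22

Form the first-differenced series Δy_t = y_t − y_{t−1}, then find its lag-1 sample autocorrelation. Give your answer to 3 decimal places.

First differences Δy: -6, 5, -3, 2, -2, 3
Mean of differences = -0.1667
Numerator Σ(Δy_t−Δȳ)(Δy_{t+1}−Δȳ) = -60.6944
Denominator Σ(Δy_t−Δȳ)² = 86.8333
r_1(Δy) = -60.6944 / 86.8333 = -0.699

-0.699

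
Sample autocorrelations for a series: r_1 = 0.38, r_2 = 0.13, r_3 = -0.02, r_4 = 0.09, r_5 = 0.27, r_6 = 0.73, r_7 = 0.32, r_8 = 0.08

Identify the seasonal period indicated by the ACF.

6

The largest autocorrelation is r_6 = 0.73; the remaining lags stay at or below 0.38. The elevated value at lag 1 (0.38), dropping to 0.13 at lag 2, reflects decaying short-term dependence rather than seasonality.
The dominant spike at lag 6 indicates a seasonal period of 6.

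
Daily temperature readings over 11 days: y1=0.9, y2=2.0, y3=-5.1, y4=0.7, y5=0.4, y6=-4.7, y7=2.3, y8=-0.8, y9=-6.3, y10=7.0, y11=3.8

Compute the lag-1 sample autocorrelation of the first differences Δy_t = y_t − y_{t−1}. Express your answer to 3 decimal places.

First differences Δy: 1.1, -7.1, 5.8, -0.3, -5.1, 7.0, -3.1, -5.5, 13.3, -3.2
Mean of differences = 0.2900
Numerator Σ(Δy_t−Δȳ)(Δy_{t+1}−Δȳ) = -206.7941
Denominator Σ(Δy_t−Δȳ)² = 386.5090
r_1(Δy) = -206.7941 / 386.5090 = -0.535

-0.535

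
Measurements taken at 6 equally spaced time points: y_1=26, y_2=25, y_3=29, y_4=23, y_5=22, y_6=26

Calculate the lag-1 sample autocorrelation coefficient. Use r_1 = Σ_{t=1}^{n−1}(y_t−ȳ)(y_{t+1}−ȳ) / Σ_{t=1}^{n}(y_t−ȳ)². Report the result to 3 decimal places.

Mean ȳ = (26 + 25 + 29 + 23 + 22 + 26)/6 = 25.1667
Deviations from mean: 0.8333, -0.1667, 3.8333, -2.1667, -3.1667, 0.8333
Σ(y_t−ȳ)(y_{t+1}−ȳ) = (-0.1389) + (-0.6389) + (-8.3056) + (6.8611) + (-2.6389) = -4.8611
Denominator Σ(y_t−ȳ)² = 30.8333
r_1 = -4.8611 / 30.8333 = -0.158

-0.158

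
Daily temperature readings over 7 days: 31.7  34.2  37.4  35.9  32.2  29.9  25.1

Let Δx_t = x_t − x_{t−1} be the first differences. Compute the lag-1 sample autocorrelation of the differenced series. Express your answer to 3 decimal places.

First differences Δx: 2.5, 3.2, -1.5, -3.7, -2.3, -4.8
Mean of differences = -1.1000
Numerator Σ(Δx_t−Δx̄)(Δx_{t+1}−Δx̄) = 22.3600
Denominator Σ(Δx_t−Δx̄)² = 53.5000
r_1(Δx) = 22.3600 / 53.5000 = 0.418

0.418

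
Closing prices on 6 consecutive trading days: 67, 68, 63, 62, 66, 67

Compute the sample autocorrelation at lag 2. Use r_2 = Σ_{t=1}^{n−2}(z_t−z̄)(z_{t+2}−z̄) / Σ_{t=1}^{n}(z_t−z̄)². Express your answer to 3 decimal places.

-0.644

Mean z̄ = (67 + 68 + 63 + 62 + 66 + 67)/6 = 65.5000
Deviations from mean: 1.5000, 2.5000, -2.5000, -3.5000, 0.5000, 1.5000
Σ(z_t−z̄)(z_{t+2}−z̄) = (-3.7500) + (-8.7500) + (-1.2500) + (-5.2500) = -19.0000
Denominator Σ(z_t−z̄)² = 29.5000
r_2 = -19.0000 / 29.5000 = -0.644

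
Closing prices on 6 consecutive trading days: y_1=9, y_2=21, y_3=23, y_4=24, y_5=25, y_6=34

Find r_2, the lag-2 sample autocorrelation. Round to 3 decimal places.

0.028

Mean ȳ = (9 + 21 + 23 + 24 + 25 + 34)/6 = 22.6667
Σ(y_t−ȳ)(y_{t+2}−ȳ) = (-4.5556) + (-2.2222) + (0.7778) + (15.1111) = 9.1111
Denominator Σ(y_t−ȳ)² = 325.3333
r_2 = 9.1111 / 325.3333 = 0.028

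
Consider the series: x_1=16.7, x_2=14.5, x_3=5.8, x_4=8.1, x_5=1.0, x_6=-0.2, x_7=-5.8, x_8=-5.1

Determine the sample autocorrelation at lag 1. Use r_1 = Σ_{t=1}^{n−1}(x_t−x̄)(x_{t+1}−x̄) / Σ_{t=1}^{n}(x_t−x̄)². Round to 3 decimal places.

0.585

Mean x̄ = (16.7 + 14.5 + 5.8 + 8.1 + 1.0 − 0.2 − 5.8 − 5.1)/8 = 4.3750
Numerator Σ_{t=1}^{7}(x_t−x̄)(x_{t+1}−x̄) = 290.3544
Denominator Σ(x_t−x̄)² = 495.9550
r_1 = 290.3544 / 495.9550 = 0.585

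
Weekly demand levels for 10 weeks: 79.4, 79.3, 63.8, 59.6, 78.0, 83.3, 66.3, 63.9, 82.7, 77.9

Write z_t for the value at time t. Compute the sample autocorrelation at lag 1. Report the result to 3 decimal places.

0.061

Mean z̄ = (79.4 + 79.3 + 63.8 + 59.6 + 78.0 + 83.3 + 66.3 + 63.9 + 82.7 + 77.9)/10 = 73.4200
Numerator Σ_{t=1}^{9}(z_t−z̄)(z_{t+1}−z̄) = 44.1656
Denominator Σ(z_t−z̄)² = 719.9760
r_1 = 44.1656 / 719.9760 = 0.061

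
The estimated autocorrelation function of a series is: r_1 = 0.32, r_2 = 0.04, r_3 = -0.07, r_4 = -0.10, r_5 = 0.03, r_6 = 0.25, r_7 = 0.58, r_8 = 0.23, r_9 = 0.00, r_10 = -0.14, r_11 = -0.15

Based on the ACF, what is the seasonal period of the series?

The largest autocorrelation is r_7 = 0.58; the remaining lags stay at or below 0.32. The elevated value at lag 1 (0.32), dropping to 0.04 at lag 2, reflects decaying short-term dependence rather than seasonality.
The dominant spike at lag 7 indicates a seasonal period of 7.

7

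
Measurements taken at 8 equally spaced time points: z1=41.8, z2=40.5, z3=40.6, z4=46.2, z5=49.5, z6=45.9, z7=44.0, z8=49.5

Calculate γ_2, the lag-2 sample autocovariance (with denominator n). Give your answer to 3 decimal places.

Mean z̄ = (41.8 + 40.5 + 40.6 + 46.2 + 49.5 + 45.9 + 44.0 + 49.5)/8 = 44.7500
Deviations: -2.9500, -4.2500, -4.1500, 1.4500, 4.7500, 1.1500, -0.7500, 4.7500
Σ_{t=1}^{6}(z_t−z̄)(z_{t+2}−z̄) = -10.0650
γ_2 = -10.0650 / 8 = -1.258

-1.258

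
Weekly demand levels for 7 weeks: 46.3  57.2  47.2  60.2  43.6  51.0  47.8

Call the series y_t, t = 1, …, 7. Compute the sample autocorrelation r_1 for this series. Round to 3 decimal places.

Mean ȳ = (46.3 + 57.2 + 47.2 + 60.2 + 43.6 + 51.0 + 47.8)/7 = 50.4714
Deviations from mean: -4.1714, 6.7286, -3.2714, 9.7286, -6.8714, 0.5286, -2.6714
Numerator Σ_{t=1}^{6}(y_t−ȳ)(y_{t+1}−ȳ) = -153.7994
Denominator Σ(y_t−ȳ)² = 222.6543
r_1 = -153.7994 / 222.6543 = -0.691

-0.691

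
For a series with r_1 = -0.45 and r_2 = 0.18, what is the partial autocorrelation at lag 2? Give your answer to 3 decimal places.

φ_{22} = (r_2 − r_1²) / (1 − r_1²)
r_1² = (-0.45)² = 0.2025
Numerator = 0.18 − 0.2025 = -0.0225; denominator = 1 − 0.2025 = 0.7975
φ_{22} = -0.0225 / 0.7975 = -0.028

-0.028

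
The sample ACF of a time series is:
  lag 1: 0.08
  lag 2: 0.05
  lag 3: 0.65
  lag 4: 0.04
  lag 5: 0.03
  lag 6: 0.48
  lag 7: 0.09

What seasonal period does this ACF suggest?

3

The largest autocorrelation is r_3 = 0.65, with a weaker echo at lag 6 (0.48); the remaining lags stay at or below 0.09.
The dominant spike at lag 3 indicates a seasonal period of 3.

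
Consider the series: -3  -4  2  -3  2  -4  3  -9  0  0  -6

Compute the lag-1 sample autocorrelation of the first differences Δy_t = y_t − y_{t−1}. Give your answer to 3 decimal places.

-0.750

First differences Δy: -1, 6, -5, 5, -6, 7, -12, 9, 0, -6
Mean of differences = -0.3000
Numerator Σ(Δy_t−Δȳ)(Δy_{t+1}−Δȳ) = -323.8900
Denominator Σ(Δy_t−Δȳ)² = 432.1000
r_1(Δy) = -323.8900 / 432.1000 = -0.750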